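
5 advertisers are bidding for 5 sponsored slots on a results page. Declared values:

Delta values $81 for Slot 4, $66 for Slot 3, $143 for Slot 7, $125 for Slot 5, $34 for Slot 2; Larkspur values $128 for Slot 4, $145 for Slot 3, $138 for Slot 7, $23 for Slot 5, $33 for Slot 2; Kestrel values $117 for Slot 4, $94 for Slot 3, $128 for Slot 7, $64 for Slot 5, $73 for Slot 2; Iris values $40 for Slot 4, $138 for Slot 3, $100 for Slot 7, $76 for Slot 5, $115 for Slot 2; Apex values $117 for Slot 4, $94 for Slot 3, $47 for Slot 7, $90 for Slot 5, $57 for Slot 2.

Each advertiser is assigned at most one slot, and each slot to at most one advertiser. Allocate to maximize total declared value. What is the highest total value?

Max total: $630

Optimal: Delta→Slot 5 ($125), Larkspur→Slot 3 ($145), Kestrel→Slot 7 ($128), Iris→Slot 2 ($115), Apex→Slot 4 ($117) — total 125+145+128+115+117 = $630.
Max-entry greedy (repeatedly take the single best remaining cell) gives $610, worse by 20.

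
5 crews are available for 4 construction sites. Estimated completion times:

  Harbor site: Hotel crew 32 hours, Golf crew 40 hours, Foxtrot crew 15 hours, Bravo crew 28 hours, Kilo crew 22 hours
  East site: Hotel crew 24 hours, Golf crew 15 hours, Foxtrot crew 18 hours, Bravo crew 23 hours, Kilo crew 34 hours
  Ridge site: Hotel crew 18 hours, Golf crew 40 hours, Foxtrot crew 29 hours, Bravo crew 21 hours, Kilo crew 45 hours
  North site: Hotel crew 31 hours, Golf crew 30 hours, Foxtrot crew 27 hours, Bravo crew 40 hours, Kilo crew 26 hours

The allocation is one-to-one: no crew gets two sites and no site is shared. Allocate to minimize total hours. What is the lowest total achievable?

Min total: 74 hours

This is a one-to-one assignment (minimum-cost bipartite matching).
Optimal: Foxtrot crew→Harbor site (15 hours), Golf crew→East site (15 hours), Hotel crew→Ridge site (18 hours), Kilo crew→North site (26 hours) — total 15+15+18+26 = 74 hours.
Row-greedy (each crew in turn takes its cheapest remaining site) gives 88 hours, worse by 14.
No other one-to-one assignment undercuts 74 hours.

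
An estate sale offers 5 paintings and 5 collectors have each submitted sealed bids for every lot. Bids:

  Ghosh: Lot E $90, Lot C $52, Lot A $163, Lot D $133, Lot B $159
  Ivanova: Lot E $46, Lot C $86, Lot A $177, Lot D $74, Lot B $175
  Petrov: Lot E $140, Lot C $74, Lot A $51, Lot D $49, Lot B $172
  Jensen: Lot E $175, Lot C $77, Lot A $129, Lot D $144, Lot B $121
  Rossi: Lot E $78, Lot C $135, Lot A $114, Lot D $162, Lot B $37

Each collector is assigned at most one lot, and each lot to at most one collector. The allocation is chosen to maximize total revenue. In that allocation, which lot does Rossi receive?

Rossi receives Lot C.

This is the linear assignment problem.
Optimal: Ghosh→Lot D ($133), Ivanova→Lot A ($177), Petrov→Lot B ($172), Jensen→Lot E ($175), Rossi→Lot C ($135) — total 133+177+172+175+135 = $792.
Row-greedy (each collector in turn takes its best remaining lot) gives $757, worse by 35.
Checked against all permutations: $792 is optimal.
Rossi's own top lot is Lot D ($162), but forcing Rossi→Lot D and reassigning the rest optimally gives only $758 — worse by 34.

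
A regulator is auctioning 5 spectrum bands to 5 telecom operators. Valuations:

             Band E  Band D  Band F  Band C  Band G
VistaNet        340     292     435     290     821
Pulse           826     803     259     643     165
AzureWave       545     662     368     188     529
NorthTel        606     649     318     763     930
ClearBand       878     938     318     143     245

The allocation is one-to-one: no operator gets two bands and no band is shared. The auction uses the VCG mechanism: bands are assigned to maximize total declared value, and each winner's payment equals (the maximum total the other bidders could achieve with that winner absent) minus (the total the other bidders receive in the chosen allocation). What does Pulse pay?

Efficient allocation: VistaNet→Band G ($821M), Pulse→Band E ($826M), AzureWave→Band F ($368M), NorthTel→Band C ($763M), ClearBand→Band D ($938M); total welfare W = $3716M.
Pulse receives Band E at value $826M, so the others get W − 826 = $2890M.
Without Pulse: best allocation of the remaining 4 bidders over all 5 bands is VistaNet→Band G ($821M), AzureWave→Band D ($662M), NorthTel→Band C ($763M), ClearBand→Band E ($878M), total $3124M.
VCG payment = (others' best without Pulse) − (others' welfare with Pulse) = 3124 − 2890 = $234M.

Pulse pays $234M.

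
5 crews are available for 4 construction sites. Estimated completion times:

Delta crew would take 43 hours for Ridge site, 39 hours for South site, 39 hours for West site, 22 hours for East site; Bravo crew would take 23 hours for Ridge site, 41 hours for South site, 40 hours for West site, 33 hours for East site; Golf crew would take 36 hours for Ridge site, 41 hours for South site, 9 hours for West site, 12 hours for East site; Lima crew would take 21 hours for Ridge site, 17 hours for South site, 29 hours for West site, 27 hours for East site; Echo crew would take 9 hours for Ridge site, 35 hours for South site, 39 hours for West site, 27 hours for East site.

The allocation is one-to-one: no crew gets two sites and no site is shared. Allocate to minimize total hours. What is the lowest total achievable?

Minimum total: 57 hours

Treat this as an assignment problem: match each crew to one site.
Optimal: Echo crew→Ridge site (9 hours), Lima crew→South site (17 hours), Golf crew→West site (9 hours), Delta crew→East site (22 hours) — total 9+17+9+22 = 57 hours.
Row-greedy (each crew in turn takes its cheapest remaining site) gives 71 hours, worse by 14.
Next-best assignment: Echo crew→Ridge site, Lima crew→South site, Golf crew→West site, Bravo crew→East site = 68 hours.
Swapping Echo crew↔Lima crew (Echo crew→South site 35 hours, Lima crew→Ridge site 21 hours) adds 30.
Every other assignment is strictly worse.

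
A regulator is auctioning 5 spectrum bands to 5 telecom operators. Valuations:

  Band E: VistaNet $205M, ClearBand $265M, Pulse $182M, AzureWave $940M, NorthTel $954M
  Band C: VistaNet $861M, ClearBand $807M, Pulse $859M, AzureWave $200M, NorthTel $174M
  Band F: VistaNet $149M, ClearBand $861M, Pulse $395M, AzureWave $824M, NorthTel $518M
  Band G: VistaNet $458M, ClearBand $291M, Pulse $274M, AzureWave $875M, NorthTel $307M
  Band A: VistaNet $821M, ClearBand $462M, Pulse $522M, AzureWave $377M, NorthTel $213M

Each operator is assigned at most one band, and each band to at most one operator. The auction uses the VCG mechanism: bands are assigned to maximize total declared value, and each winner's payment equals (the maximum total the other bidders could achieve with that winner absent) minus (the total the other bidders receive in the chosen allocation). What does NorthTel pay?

Efficient allocation: VistaNet→Band A ($821M), ClearBand→Band F ($861M), Pulse→Band C ($859M), AzureWave→Band G ($875M), NorthTel→Band E ($954M); total welfare W = $4370M.
NorthTel receives Band E at value $954M, so the others get W − 954 = $3416M.
Without NorthTel: best allocation of the remaining 4 bidders over all 5 bands is VistaNet→Band A ($821M), ClearBand→Band F ($861M), Pulse→Band C ($859M), AzureWave→Band E ($940M), total $3481M.
VCG payment = (others' best without NorthTel) − (others' welfare with NorthTel) = 3481 − 3416 = $65M.

NorthTel pays $65M.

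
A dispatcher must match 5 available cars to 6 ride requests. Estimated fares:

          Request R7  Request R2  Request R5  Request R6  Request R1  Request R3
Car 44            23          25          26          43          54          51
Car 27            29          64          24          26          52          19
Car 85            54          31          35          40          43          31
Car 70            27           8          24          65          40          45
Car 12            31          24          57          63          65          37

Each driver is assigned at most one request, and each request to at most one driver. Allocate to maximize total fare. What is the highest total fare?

Optimal: Car 44→Request R3 ($51), Car 27→Request R2 ($64), Car 85→Request R7 ($54), Car 70→Request R6 ($65), Car 12→Request R1 ($65) — total 51+64+54+65+65 = $299.
Column-greedy (each request in turn goes to its best remaining driver) gives $294, worse by 5.
Next-best assignment: Car 44→Request R1, Car 27→Request R2, Car 85→Request R7, Car 70→Request R6, Car 12→Request R5 = $294.
Swapping Car 27↔Car 44 (Car 27→Request R3 $19, Car 44→Request R2 $25) loses 71.
Checked against all permutations: $299 is optimal.

Maximum total: $299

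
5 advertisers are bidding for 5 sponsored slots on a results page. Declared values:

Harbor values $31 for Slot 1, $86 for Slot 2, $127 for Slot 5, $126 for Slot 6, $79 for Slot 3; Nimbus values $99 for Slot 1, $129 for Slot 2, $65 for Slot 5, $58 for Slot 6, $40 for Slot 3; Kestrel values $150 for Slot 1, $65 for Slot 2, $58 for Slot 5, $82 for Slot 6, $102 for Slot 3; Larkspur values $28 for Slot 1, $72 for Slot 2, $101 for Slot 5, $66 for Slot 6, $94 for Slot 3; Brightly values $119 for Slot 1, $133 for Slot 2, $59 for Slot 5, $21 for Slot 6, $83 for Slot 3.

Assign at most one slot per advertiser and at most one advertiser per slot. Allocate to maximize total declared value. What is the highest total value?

Max total: $589

Optimal: Harbor→Slot 6 ($126), Nimbus→Slot 2 ($129), Kestrel→Slot 1 ($150), Larkspur→Slot 5 ($101), Brightly→Slot 3 ($83) — total 126+129+150+101+83 = $589.
Row-greedy (each advertiser in turn takes its best remaining slot) gives $521, worse by 68.
No other one-to-one assignment exceeds $589.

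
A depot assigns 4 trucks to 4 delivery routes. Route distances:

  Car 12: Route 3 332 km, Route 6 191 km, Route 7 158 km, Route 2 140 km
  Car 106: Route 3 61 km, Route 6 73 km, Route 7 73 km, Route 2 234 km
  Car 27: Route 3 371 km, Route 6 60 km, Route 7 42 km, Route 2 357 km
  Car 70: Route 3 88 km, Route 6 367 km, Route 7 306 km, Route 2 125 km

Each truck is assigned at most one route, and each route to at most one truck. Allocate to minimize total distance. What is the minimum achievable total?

Min total: 343 km

Optimal: Car 12→Route 2 (140 km), Car 106→Route 6 (73 km), Car 27→Route 7 (42 km), Car 70→Route 3 (88 km) — total 140+73+42+88 = 343 km.
Column-greedy (each route in turn goes to its cheapest remaining truck) gives 404 km, worse by 61.
Next-best assignment: Car 12→Route 2, Car 106→Route 7, Car 27→Route 6, Car 70→Route 3 = 361 km.
Swapping Car 12↔Car 70 (Car 12→Route 3 332 km, Car 70→Route 2 125 km) adds 229.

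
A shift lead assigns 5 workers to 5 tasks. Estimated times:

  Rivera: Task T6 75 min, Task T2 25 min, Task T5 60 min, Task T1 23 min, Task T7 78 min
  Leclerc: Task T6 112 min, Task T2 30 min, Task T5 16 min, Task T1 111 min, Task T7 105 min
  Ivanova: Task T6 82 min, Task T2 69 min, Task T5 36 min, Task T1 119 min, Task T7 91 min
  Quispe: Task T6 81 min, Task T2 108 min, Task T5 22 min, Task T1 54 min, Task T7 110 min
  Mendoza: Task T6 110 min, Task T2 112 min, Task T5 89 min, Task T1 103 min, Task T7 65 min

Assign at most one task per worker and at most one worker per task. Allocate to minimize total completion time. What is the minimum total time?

Min total: 222 min

Optimal: Rivera→Task T1 (23 min), Leclerc→Task T2 (30 min), Ivanova→Task T6 (82 min), Quispe→Task T5 (22 min), Mendoza→Task T7 (65 min) — total 23+30+82+22+65 = 222 min.
Next-best assignment: Rivera→Task T1, Leclerc→Task T2, Ivanova→Task T5, Quispe→Task T6, Mendoza→Task T7 = 235 min.
Checked against all permutations: 222 min is optimal.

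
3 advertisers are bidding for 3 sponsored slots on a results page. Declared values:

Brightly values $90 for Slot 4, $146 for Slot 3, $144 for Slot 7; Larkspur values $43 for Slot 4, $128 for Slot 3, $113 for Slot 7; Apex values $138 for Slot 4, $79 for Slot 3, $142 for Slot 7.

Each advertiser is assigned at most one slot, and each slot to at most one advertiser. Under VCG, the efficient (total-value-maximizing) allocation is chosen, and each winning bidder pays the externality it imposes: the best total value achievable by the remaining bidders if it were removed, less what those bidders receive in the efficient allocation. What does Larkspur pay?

Efficient allocation: Brightly→Slot 7 ($144), Larkspur→Slot 3 ($128), Apex→Slot 4 ($138); total welfare W = $410.
Larkspur receives Slot 3 at value $128, so the others get W − 128 = $282.
Without Larkspur: best allocation of the remaining 2 bidders over all 3 slots is Brightly→Slot 3 ($146), Apex→Slot 7 ($142), total $288.
VCG payment = (others' best without Larkspur) − (others' welfare with Larkspur) = 288 − 282 = $6.

Larkspur pays $6.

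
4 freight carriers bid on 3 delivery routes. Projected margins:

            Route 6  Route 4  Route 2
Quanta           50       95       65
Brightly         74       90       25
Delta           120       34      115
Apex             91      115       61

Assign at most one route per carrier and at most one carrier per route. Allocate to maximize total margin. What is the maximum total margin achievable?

Max total: $304k

Optimal: Brightly→Route 6 ($74k), Apex→Route 4 ($115k), Delta→Route 2 ($115k) — total 74+115+115 = $304k.
Max-entry greedy (repeatedly take the single best remaining cell) gives $300k, worse by 4.
Next-best assignment: Apex→Route 6, Quanta→Route 4, Delta→Route 2 = $301k.
Swapping Delta↔Brightly (Delta→Route 6 $120k, Brightly→Route 2 $25k) loses 44.
Every other assignment is strictly worse.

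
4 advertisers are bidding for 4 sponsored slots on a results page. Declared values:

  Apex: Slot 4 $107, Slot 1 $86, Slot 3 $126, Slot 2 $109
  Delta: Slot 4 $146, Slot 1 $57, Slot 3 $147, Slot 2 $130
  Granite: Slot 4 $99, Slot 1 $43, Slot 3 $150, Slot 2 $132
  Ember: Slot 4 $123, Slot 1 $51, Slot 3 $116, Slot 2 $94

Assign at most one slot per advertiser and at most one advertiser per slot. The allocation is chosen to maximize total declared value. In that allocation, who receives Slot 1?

This is a one-to-one assignment (maximum-weight bipartite matching).
Optimal: Apex→Slot 1 ($86), Delta→Slot 2 ($130), Granite→Slot 3 ($150), Ember→Slot 4 ($123) — total 86+130+150+123 = $489.
Column-greedy (each slot in turn goes to its best remaining advertiser) gives $476, worse by 13.
Apex's own top slot is Slot 3 ($126), but forcing Apex→Slot 3 and reassigning the rest optimally gives only $455 — worse by 34.

Apex receives Slot 1.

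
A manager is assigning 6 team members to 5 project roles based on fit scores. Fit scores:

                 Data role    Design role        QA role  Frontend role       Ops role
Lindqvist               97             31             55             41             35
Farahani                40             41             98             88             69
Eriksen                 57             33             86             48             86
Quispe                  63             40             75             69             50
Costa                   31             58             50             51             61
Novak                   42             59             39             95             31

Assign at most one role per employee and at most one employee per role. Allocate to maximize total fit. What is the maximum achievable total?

Treat this as an assignment problem: match each employee to one role.
Optimal: Lindqvist→Data role (97 pts), Costa→Design role (58 pts), Farahani→QA role (98 pts), Novak→Frontend role (95 pts), Eriksen→Ops role (86 pts) — total 97+58+98+95+86 = 434 pts.
Row-greedy (each employee in turn takes its best remaining role) gives 408 pts, worse by 26.
Next-best assignment: Lindqvist→Data role, Quispe→Design role, Farahani→QA role, Novak→Frontend role, Eriksen→Ops role = 416 pts.

Max total: 434 pts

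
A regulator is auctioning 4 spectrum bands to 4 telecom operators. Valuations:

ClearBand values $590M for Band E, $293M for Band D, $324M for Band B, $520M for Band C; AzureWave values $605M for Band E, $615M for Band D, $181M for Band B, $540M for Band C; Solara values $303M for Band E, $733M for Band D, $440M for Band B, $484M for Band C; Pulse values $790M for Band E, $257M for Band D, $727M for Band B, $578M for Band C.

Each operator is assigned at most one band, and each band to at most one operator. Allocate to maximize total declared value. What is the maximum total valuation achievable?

Maximum total: $2590M

This is the linear assignment problem.
Optimal: ClearBand→Band E ($590M), AzureWave→Band C ($540M), Solara→Band D ($733M), Pulse→Band B ($727M) — total 590+540+733+727 = $2590M.
Max-entry greedy (repeatedly take the single best remaining cell) gives $2387M, worse by 203.
Checked against all permutations: $2590M is optimal.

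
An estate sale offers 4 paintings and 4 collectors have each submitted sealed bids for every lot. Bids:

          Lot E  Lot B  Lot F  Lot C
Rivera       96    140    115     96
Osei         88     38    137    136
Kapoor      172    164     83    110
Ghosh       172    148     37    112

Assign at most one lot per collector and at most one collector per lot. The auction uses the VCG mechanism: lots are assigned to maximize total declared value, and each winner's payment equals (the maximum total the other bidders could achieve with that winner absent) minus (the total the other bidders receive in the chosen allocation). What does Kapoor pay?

Kapoor pays $26.

Efficient allocation: Rivera→Lot F ($115), Osei→Lot C ($136), Kapoor→Lot B ($164), Ghosh→Lot E ($172); total welfare W = $587.
Kapoor receives Lot B at value $164, so the others get W − 164 = $423.
Without Kapoor: best allocation of the remaining 3 bidders over all 4 lots is Rivera→Lot B ($140), Osei→Lot F ($137), Ghosh→Lot E ($172), total $449.
VCG payment = (others' best without Kapoor) − (others' welfare with Kapoor) = 449 − 423 = $26.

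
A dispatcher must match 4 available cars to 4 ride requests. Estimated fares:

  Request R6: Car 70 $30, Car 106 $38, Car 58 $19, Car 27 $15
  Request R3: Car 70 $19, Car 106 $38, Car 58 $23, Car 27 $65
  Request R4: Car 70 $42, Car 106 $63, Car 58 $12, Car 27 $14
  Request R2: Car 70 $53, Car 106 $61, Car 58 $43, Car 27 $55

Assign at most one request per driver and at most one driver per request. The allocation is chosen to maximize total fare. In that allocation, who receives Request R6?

Optimal: Car 70→Request R6 ($30), Car 106→Request R4 ($63), Car 58→Request R2 ($43), Car 27→Request R3 ($65) — total 30+63+43+65 = $201.
Row-greedy (each driver in turn takes its best remaining request) gives $154, worse by 47.
Next-best assignment: Car 70→Request R2, Car 106→Request R4, Car 58→Request R6, Car 27→Request R3 = $200.
Every other assignment is strictly worse.
Car 70's own top request is Request R2 ($53), but forcing Car 70→Request R2 and reassigning the rest optimally gives only $200 — worse by 1.

Car 70 receives Request R6.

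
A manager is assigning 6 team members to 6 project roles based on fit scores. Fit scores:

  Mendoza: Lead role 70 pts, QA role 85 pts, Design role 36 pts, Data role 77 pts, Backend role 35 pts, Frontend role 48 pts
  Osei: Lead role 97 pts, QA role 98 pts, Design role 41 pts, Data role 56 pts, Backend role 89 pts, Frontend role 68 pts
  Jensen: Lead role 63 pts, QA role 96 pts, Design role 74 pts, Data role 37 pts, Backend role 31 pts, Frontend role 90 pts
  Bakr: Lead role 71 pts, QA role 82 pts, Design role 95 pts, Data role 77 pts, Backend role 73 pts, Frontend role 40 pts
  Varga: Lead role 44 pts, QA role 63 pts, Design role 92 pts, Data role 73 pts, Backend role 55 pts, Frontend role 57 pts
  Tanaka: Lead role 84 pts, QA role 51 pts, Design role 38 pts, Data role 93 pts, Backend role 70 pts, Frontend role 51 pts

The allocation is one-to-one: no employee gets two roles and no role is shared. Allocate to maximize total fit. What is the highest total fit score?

Maximum total: 530 pts

This is the linear assignment problem.
Optimal: Mendoza→QA role (85 pts), Osei→Lead role (97 pts), Jensen→Frontend role (90 pts), Bakr→Backend role (73 pts), Varga→Design role (92 pts), Tanaka→Data role (93 pts) — total 85+97+90+73+92+93 = 530 pts.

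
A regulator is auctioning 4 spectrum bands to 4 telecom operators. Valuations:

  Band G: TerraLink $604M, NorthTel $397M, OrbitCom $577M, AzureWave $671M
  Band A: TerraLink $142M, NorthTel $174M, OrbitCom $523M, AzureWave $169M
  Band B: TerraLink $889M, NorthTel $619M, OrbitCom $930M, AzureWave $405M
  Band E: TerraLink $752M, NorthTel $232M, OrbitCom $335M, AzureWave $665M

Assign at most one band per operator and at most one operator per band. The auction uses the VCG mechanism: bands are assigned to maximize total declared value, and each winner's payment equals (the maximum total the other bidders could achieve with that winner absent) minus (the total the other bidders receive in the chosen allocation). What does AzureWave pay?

AzureWave pays $185M.

Efficient allocation: TerraLink→Band E ($752M), NorthTel→Band B ($619M), OrbitCom→Band A ($523M), AzureWave→Band G ($671M); total welfare W = $2565M.
AzureWave receives Band G at value $671M, so the others get W − 671 = $1894M.
Without AzureWave: best allocation of the remaining 3 bidders over all 4 bands is TerraLink→Band E ($752M), NorthTel→Band G ($397M), OrbitCom→Band B ($930M), total $2079M.
VCG payment = (others' best without AzureWave) − (others' welfare with AzureWave) = 2079 − 1894 = $185M.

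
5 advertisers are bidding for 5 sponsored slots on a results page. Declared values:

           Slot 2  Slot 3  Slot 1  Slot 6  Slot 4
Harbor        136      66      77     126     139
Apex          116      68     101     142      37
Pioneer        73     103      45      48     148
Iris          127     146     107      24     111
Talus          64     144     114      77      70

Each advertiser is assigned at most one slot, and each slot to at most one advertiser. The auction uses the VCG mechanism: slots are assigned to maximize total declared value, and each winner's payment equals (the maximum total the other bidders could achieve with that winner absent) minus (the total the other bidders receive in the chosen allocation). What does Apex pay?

Efficient allocation: Harbor→Slot 2 ($136), Apex→Slot 6 ($142), Pioneer→Slot 4 ($148), Iris→Slot 3 ($146), Talus→Slot 1 ($114); total welfare W = $686.
Apex receives Slot 6 at value $142, so the others get W − 142 = $544.
Without Apex: best allocation of the remaining 4 bidders over all 5 slots is Harbor→Slot 6 ($126), Pioneer→Slot 4 ($148), Iris→Slot 2 ($127), Talus→Slot 3 ($144), total $545.
VCG payment = (others' best without Apex) − (others' welfare with Apex) = 545 − 544 = $1.

Apex pays $1.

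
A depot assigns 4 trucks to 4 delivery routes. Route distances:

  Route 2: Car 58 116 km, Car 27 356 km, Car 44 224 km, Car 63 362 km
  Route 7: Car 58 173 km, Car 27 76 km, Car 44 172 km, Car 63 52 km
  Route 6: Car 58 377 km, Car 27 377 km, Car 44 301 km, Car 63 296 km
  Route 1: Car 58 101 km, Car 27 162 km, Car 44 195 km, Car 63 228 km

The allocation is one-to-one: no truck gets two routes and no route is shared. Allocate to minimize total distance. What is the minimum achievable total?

Optimal: Car 58→Route 2 (116 km), Car 27→Route 1 (162 km), Car 44→Route 6 (301 km), Car 63→Route 7 (52 km) — total 116+162+301+52 = 631 km.
Next-best assignment: Car 58→Route 2, Car 27→Route 7, Car 44→Route 1, Car 63→Route 6 = 683 km.

Min total: 631 km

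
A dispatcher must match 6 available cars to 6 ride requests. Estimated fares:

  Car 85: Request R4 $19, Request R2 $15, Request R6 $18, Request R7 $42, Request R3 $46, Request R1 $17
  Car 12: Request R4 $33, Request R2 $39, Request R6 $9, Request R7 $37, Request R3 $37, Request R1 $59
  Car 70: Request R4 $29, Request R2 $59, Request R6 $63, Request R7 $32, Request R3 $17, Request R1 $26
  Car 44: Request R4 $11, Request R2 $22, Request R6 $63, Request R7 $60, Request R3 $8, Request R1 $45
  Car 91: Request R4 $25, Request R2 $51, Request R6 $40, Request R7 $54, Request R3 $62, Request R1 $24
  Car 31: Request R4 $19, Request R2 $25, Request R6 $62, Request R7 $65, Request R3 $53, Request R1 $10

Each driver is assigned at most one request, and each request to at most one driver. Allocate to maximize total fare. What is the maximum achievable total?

Max total: $327

This is the linear assignment problem.
Optimal: Car 85→Request R4 ($19), Car 12→Request R1 ($59), Car 70→Request R2 ($59), Car 44→Request R6 ($63), Car 91→Request R3 ($62), Car 31→Request R7 ($65) — total 19+59+59+63+62+65 = $327.
Max-entry greedy (repeatedly take the single best remaining cell) gives $290, worse by 37.
Swapping Car 44↔Car 31 (Car 44→Request R7 $60, Car 31→Request R6 $62) loses 6.
No other one-to-one assignment exceeds $327.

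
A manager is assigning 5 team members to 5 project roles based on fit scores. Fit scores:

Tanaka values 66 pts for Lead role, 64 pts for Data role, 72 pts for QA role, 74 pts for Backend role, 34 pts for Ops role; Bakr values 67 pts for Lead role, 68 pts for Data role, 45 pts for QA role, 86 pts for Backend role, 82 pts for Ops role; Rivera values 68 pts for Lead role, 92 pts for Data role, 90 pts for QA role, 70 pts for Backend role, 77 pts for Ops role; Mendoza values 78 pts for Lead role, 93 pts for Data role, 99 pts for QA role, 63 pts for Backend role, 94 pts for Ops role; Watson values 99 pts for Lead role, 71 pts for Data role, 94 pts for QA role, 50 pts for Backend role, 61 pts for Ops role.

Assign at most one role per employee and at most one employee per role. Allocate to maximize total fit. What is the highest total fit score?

Optimal: Tanaka→Backend role (74 pts), Bakr→Ops role (82 pts), Rivera→Data role (92 pts), Mendoza→QA role (99 pts), Watson→Lead role (99 pts) — total 74+82+92+99+99 = 446 pts.
Column-greedy (each role in turn goes to its best remaining employee) gives 402 pts, worse by 44.
Swapping Tanaka↔Mendoza (Tanaka→QA role 72 pts, Mendoza→Backend role 63 pts) loses 38.
Every other assignment is strictly worse.

Max total: 446 pts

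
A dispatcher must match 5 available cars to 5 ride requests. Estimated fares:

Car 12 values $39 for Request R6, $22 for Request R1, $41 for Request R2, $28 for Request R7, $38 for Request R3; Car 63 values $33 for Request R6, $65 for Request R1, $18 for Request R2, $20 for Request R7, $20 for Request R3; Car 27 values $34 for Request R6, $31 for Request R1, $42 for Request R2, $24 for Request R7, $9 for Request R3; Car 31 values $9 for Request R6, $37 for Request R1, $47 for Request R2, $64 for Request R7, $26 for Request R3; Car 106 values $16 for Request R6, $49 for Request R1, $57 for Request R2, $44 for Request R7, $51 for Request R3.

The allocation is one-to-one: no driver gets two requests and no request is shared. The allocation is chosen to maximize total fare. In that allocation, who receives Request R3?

Car 106 receives Request R3.

Optimal: Car 12→Request R6 ($39), Car 63→Request R1 ($65), Car 27→Request R2 ($42), Car 31→Request R7 ($64), Car 106→Request R3 ($51) — total 39+65+42+64+51 = $261.
Column-greedy (each request in turn goes to its best remaining driver) gives $234, worse by 27.
Swapping Car 27↔Car 106 (Car 27→Request R3 $9, Car 106→Request R2 $57) loses 27.
Checked against all permutations: $261 is optimal.
Car 106's own top request is Request R2 ($57), but forcing Car 106→Request R2 and reassigning the rest optimally gives only $258 — worse by 3.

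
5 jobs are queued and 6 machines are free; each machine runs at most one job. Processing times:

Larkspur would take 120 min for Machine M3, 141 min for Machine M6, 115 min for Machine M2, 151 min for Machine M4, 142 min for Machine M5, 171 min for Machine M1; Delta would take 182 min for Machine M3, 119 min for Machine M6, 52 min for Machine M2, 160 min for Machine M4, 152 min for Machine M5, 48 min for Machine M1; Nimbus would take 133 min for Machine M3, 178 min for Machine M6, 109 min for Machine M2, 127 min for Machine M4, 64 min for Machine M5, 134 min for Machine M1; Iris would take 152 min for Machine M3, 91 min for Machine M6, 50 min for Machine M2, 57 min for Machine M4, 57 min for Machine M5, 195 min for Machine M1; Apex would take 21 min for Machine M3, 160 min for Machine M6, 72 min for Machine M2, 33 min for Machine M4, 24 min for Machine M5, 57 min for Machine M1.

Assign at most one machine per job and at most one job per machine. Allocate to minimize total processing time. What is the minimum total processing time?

This is the linear assignment problem.
Optimal: Larkspur→Machine M2 (115 min), Delta→Machine M1 (48 min), Nimbus→Machine M5 (64 min), Iris→Machine M4 (57 min), Apex→Machine M3 (21 min) — total 115+48+64+57+21 = 305 min.
Column-greedy (each machine in turn goes to its cheapest remaining job) gives 433 min, worse by 128.

Minimum total: 305 min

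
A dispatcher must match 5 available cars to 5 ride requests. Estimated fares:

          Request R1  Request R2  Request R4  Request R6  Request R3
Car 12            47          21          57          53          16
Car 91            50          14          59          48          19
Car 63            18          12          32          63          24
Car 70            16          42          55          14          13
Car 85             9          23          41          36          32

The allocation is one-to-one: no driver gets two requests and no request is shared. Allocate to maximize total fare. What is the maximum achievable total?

Max total: $244

This is the linear assignment problem.
Optimal: Car 12→Request R4 ($57), Car 91→Request R1 ($50), Car 63→Request R6 ($63), Car 70→Request R2 ($42), Car 85→Request R3 ($32) — total 57+50+63+42+32 = $244.
Max-entry greedy (repeatedly take the single best remaining cell) gives $243, worse by 1.
Next-best assignment: Car 12→Request R1, Car 91→Request R4, Car 63→Request R6, Car 70→Request R2, Car 85→Request R3 = $243.
Swapping Car 12↔Car 63 (Car 12→Request R6 $53, Car 63→Request R4 $32) loses 35.
Checked against all permutations: $244 is optimal.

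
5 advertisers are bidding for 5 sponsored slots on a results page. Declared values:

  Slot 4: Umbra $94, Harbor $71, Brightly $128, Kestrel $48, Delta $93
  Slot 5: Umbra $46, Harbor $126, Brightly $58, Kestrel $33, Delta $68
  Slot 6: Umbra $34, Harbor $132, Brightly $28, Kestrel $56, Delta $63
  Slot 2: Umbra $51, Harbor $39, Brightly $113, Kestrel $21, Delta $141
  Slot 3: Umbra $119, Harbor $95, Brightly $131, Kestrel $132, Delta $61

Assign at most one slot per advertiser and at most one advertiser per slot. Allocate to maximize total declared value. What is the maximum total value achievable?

Optimal: Umbra→Slot 5 ($46), Harbor→Slot 6 ($132), Brightly→Slot 4 ($128), Kestrel→Slot 3 ($132), Delta→Slot 2 ($141) — total 46+132+128+132+141 = $579.
Row-greedy (each advertiser in turn takes its best remaining slot) gives $553, worse by 26.
Next-best assignment: Umbra→Slot 3, Harbor→Slot 5, Brightly→Slot 4, Kestrel→Slot 6, Delta→Slot 2 = $570.
Every other assignment is strictly worse.

Maximum total: $579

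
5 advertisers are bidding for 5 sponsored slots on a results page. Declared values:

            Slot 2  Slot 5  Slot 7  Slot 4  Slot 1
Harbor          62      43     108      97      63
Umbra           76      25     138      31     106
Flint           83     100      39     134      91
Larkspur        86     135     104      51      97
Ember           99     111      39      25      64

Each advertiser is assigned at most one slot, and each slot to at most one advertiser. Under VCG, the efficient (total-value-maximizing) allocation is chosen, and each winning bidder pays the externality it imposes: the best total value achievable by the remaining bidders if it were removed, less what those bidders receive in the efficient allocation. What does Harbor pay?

Harbor pays $32.

Efficient allocation: Harbor→Slot 7 ($108), Umbra→Slot 1 ($106), Flint→Slot 4 ($134), Larkspur→Slot 5 ($135), Ember→Slot 2 ($99); total welfare W = $582.
Harbor receives Slot 7 at value $108, so the others get W − 108 = $474.
Without Harbor: best allocation of the remaining 4 bidders over all 5 slots is Umbra→Slot 7 ($138), Flint→Slot 4 ($134), Larkspur→Slot 5 ($135), Ember→Slot 2 ($99), total $506.
VCG payment = (others' best without Harbor) − (others' welfare with Harbor) = 506 − 474 = $32.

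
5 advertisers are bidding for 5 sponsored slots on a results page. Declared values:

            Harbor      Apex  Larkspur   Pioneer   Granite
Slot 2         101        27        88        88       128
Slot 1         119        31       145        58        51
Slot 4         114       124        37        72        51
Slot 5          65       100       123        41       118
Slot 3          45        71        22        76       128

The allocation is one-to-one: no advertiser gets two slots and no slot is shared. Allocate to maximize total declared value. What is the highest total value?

Optimal: Harbor→Slot 1 ($119), Apex→Slot 4 ($124), Larkspur→Slot 5 ($123), Pioneer→Slot 2 ($88), Granite→Slot 3 ($128) — total 119+124+123+88+128 = $582.

Maximum total: $582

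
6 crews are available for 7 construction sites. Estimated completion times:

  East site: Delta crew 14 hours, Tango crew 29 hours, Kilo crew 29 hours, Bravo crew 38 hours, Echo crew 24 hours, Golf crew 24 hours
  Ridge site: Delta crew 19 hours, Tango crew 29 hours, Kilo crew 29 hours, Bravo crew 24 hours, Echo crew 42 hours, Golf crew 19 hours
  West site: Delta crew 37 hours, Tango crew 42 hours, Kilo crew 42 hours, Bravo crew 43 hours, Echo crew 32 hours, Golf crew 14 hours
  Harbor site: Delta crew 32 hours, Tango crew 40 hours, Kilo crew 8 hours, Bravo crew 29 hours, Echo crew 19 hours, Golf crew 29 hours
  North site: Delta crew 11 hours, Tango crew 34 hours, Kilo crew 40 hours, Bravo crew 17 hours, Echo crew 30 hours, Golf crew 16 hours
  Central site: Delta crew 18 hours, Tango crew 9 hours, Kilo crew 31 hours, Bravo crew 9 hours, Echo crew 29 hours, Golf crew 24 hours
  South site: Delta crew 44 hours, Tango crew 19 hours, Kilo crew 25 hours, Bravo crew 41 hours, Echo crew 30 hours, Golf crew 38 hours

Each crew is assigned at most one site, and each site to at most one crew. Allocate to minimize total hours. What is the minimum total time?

Optimal: Delta crew→North site (11 hours), Tango crew→South site (19 hours), Kilo crew→Harbor site (8 hours), Bravo crew→Central site (9 hours), Echo crew→East site (24 hours), Golf crew→West site (14 hours) — total 11+19+8+9+24+14 = 85 hours.
Column-greedy (each site in turn goes to its cheapest remaining crew) gives 99 hours, worse by 14.
Next-best assignment: Delta crew→North site, Tango crew→Central site, Kilo crew→Harbor site, Bravo crew→Ridge site, Echo crew→East site, Golf crew→West site = 90 hours.
Checked against all permutations: 85 hours is optimal.

Min total: 85 hours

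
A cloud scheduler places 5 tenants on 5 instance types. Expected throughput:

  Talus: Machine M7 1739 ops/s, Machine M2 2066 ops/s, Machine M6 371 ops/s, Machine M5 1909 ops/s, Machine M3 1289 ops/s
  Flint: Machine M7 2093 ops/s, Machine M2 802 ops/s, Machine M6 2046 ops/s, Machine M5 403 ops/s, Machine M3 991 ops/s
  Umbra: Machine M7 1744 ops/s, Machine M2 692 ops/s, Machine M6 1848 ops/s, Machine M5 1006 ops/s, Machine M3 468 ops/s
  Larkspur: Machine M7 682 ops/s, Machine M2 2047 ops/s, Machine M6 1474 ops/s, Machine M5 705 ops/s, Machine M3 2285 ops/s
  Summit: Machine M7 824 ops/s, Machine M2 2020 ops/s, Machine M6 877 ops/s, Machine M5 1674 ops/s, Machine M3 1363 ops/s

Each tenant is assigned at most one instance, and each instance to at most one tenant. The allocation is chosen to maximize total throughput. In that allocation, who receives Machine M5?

Talus receives Machine M5.

Optimal: Talus→Machine M5 (1909 ops/s), Flint→Machine M7 (2093 ops/s), Umbra→Machine M6 (1848 ops/s), Larkspur→Machine M3 (2285 ops/s), Summit→Machine M2 (2020 ops/s) — total 1909+2093+1848+2285+2020 = 10155 ops/s.
Row-greedy (each tenant in turn takes its best remaining instance) gives 9966 ops/s, worse by 189.
Talus's own top instance is Machine M2 (2066 ops/s), but forcing Talus→Machine M2 and reassigning the rest optimally gives only 9966 ops/s — worse by 189.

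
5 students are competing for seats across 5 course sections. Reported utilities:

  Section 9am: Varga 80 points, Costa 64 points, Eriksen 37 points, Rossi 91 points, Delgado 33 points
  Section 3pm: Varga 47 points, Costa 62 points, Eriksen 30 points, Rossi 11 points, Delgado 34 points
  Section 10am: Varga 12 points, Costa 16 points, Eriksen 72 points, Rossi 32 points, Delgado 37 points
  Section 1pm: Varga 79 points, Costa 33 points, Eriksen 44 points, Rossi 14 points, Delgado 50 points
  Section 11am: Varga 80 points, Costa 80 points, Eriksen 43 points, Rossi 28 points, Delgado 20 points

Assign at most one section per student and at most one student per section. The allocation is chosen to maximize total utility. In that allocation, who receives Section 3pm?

Delgado receives Section 3pm.

Optimal: Varga→Section 1pm (79 points), Costa→Section 11am (80 points), Eriksen→Section 10am (72 points), Rossi→Section 9am (91 points), Delgado→Section 3pm (34 points) — total 79+80+72+91+34 = 356 points.
Column-greedy (each section in turn goes to its best remaining student) gives 324 points, worse by 32.
Checked against all permutations: 356 points is optimal.
Delgado's own top section is Section 1pm (50 points), but forcing Delgado→Section 1pm and reassigning the rest optimally gives only 355 points — worse by 1.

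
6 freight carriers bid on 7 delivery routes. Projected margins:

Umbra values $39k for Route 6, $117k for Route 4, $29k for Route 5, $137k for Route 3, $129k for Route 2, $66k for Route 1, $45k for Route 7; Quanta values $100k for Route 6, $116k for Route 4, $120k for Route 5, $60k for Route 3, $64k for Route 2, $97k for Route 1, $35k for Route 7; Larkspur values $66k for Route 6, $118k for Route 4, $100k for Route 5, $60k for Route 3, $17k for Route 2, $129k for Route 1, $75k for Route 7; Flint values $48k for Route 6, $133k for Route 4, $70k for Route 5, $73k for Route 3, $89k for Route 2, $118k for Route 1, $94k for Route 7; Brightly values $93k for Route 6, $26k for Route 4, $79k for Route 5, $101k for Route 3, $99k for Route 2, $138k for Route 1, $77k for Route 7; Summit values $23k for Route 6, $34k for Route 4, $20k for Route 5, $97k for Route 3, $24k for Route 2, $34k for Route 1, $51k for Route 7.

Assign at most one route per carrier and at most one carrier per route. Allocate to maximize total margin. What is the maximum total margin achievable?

Optimal: Umbra→Route 2 ($129k), Quanta→Route 5 ($120k), Larkspur→Route 1 ($129k), Flint→Route 4 ($133k), Brightly→Route 6 ($93k), Summit→Route 3 ($97k) — total 129+120+129+133+93+97 = $701k.
Column-greedy (each route in turn goes to its best remaining carrier) gives $603k, worse by 98.
Swapping Flint↔Larkspur (Flint→Route 1 $118k, Larkspur→Route 4 $118k) loses 26.

Max total: $701k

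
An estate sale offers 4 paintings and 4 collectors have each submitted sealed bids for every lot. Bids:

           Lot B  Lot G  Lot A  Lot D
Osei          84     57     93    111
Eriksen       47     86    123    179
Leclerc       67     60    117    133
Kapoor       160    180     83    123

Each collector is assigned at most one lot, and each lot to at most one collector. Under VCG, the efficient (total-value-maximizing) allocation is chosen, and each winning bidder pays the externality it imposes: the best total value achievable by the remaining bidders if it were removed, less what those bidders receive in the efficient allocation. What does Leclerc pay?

Efficient allocation: Osei→Lot B ($84), Eriksen→Lot D ($179), Leclerc→Lot A ($117), Kapoor→Lot G ($180); total welfare W = $560.
Leclerc receives Lot A at value $117, so the others get W − 117 = $443.
Without Leclerc: best allocation of the remaining 3 bidders over all 4 lots is Osei→Lot A ($93), Eriksen→Lot D ($179), Kapoor→Lot G ($180), total $452.
VCG payment = (others' best without Leclerc) − (others' welfare with Leclerc) = 452 − 443 = $9.

Leclerc pays $9.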